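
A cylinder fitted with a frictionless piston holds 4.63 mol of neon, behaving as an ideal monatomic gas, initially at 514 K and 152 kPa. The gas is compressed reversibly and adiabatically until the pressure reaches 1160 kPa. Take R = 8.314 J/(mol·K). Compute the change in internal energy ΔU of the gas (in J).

V₁ = nRT₁/P₁ = 4.63×8.314×514/152 = 130 L.
Adiabatic: T₂/T₁ = (P₂/P₁)^((γ−1)/γ) ⇒ T₂ = 514×(7.63)^0.400 = 1160 K; V₂ = 38.5 L.
For an ideal gas ΔU = nCvΔT with Cv = (3/2)R = 12.5 J/(mol·K).
ΔU = 4.63×12.5×(1160−514) = 37200 J.

37200 J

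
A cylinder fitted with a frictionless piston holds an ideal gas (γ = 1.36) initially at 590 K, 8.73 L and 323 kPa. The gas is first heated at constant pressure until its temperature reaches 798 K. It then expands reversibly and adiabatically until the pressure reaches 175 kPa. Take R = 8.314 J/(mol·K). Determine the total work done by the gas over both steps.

2580 J

n = P₁V₁/(RT₁) = 323×8.73/(8.314×590) = 0.575 mol.
Step 1 — Isobaric: P stays 323 kPa; V/T = const ⇒ T₂ = 798 K, V₂ = 11.8 L.
W = PΔV = 323×(11.8−8.73) kPa·L = 994 J.
ΔU = nCvΔT = 0.575×23.1×(798−590) = 2760 J.
Q = ΔU + W = nCpΔT = 3760 J.
State after step 1: P = 323 kPa, V = 11.8 L, T = 798 K.
Step 2 — Adiabatic: T₂/T₁ = (P₂/P₁)^((γ−1)/γ) ⇒ T₂ = 798×(0.542)^0.265 = 678 K; V₂ = 18.5 L.
ΔU = nCvΔT = 0.575×23.1×(678−798) = -1590 J.
Q = 0 for an adiabatic process, so W = −ΔU = 1590 J.
Net over both steps: W = 2580 J, Q = 3760 J, ΔU = 1170 J.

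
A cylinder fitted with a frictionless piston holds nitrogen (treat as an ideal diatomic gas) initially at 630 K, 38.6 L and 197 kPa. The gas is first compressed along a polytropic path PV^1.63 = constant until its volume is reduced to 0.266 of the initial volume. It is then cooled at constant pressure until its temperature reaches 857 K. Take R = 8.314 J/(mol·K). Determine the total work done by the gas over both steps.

n = P₁V₁/(RT₁) = 197×38.6/(8.314×630) = 1.45 mol.
Step 1 — Polytropic n=1.63: T₂ = T₁(V₁/V₂)^(n−1) = 630×(3.76)^0.63 = 1450 K; P₂ = P₁(V₁/V₂)^n = 1710 kPa.
W = (P₁V₁−P₂V₂)/(n−1) = (197×38.6−1710×10.3)/0.63 = -15700 J.
ΔU = nCvΔT = 1.45×20.8×(1450−630) = 24800 J.
Q = ΔU + W = 9040 J.
State after step 1: P = 1710 kPa, V = 10.3 L, T = 1450 K.
Step 2 — Isobaric: P stays 1710 kPa; V/T = const ⇒ T₂ = 857 K, V₂ = 6.06 L.
W = PΔV = 1710×(6.06−10.3) kPa·L = -7170 J.
ΔU = nCvΔT = 1.45×20.8×(857−1450) = -17900 J.
Q = ΔU + W = nCpΔT = -25100 J.
Net over both steps: W = -22900 J, Q = -16000 J, ΔU = 6850 J.

-22900 J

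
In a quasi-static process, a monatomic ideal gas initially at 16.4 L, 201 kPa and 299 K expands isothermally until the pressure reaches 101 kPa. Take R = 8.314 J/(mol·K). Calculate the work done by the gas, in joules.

n = P₁V₁/(RT₁) = 201×16.4/(8.314×299) = 1.33 mol.
Isothermal: T stays 299 K; PV = const ⇒ V₂ = 32.6 L, P₂ = 101 kPa.
W = nRT ln(V₂/V₁) = 1.33×8.314×299×ln(1.99) = 2270 J.

2270 J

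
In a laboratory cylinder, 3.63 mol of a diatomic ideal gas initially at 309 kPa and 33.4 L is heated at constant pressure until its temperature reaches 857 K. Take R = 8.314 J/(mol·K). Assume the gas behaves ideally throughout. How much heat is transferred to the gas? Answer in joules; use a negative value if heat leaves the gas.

54400 J

T₁ = P₁V₁/(nR) = 309×33.4/(3.63×8.314) = 342 K.
Isobaric: P stays 309 kPa; V/T = const ⇒ T₂ = 857 K, V₂ = 83.7 L.
W = PΔV = 309×(83.7−33.4) kPa·L = 15500 J.
ΔU = nCvΔT = 3.63×20.8×(857−342) = 38900 J.
Q = ΔU + W = nCpΔT = 54400 J.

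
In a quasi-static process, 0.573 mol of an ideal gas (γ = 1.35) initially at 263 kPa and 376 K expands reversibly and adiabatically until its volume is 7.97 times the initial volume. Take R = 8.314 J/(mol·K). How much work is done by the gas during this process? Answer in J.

V₁ = nRT₁/P₁ = 0.573×8.314×376/263 = 6.81 L.
Adiabatic: TV^(γ−1) = const ⇒ T₂ = 376×(0.125)^0.350 = 182 K; PV^γ = const ⇒ P₂ = 16.0 kPa.
ΔU = nCvΔT = 0.573×23.8×(182−376) = -2640 J.
Q = 0 for an adiabatic process, so W = −ΔU = 2640 J.

2640 J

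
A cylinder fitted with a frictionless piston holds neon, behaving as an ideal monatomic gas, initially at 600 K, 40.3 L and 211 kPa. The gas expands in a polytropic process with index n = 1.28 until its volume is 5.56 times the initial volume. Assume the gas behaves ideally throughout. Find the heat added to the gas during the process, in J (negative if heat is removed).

6720 J

n = P₁V₁/(RT₁) = 211×40.3/(8.314×600) = 1.70 mol.
Polytropic n=1.28: T₂ = T₁(V₁/V₂)^(n−1) = 600×(0.180)^0.28 = 371 K; P₂ = P₁(V₁/V₂)^n = 23.5 kPa.
W = (P₁V₁−P₂V₂)/(n−1) = (211×40.3−23.5×224)/0.28 = 11600 J.
ΔU = nCvΔT = 1.70×12.5×(371−600) = -4870 J.
Q = ΔU + W = 6720 J.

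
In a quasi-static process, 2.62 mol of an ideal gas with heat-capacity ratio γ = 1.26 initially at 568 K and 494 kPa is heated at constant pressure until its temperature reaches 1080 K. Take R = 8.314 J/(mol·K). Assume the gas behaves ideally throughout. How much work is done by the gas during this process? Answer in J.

11200 J

V₁ = nRT₁/P₁ = 2.62×8.314×568/494 = 25.0 L.
Isobaric: P stays 494 kPa; V/T = const ⇒ T₂ = 1080 K, V₂ = 47.6 L.
W = PΔV = 494×(47.6−25.0) kPa·L = 11200 J.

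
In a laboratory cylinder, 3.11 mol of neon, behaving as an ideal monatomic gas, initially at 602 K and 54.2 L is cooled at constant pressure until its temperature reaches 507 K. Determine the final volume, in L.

45.6 L

P₁ = nRT₁/V₁ = 3.11×8.314×602/54.2 = 287 kPa.
Isobaric: P stays 287 kPa; V/T = const ⇒ T₂ = 507 K, V₂ = 45.6 L.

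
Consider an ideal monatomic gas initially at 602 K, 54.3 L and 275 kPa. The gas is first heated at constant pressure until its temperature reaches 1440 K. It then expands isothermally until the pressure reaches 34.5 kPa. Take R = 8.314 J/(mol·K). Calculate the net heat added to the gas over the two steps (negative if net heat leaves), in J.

n = P₁V₁/(RT₁) = 275×54.3/(8.314×602) = 2.98 mol.
Step 1 — Isobaric: P stays 275 kPa; V/T = const ⇒ T₂ = 1440 K, V₂ = 130 L.
W = PΔV = 275×(130−54.3) kPa·L = 20800 J.
ΔU = nCvΔT = 2.98×12.5×(1440−602) = 31200 J.
Q = ΔU + W = nCpΔT = 52000 J.
State after step 1: P = 275 kPa, V = 130 L, T = 1440 K.
Step 2 — Isothermal: T stays 1440 K; PV = const ⇒ V₂ = 1040 L, P₂ = 34.5 kPa.
ΔU = 0 (ideal gas, T constant).
W = nRT ln(V₂/V₁) = 2.98×8.314×1440×ln(7.97) = 74100 J.
Q = ΔU + W = 74100 J.
Net over both steps: W = 94900 J, Q = 126000 J, ΔU = 31200 J.

126000 J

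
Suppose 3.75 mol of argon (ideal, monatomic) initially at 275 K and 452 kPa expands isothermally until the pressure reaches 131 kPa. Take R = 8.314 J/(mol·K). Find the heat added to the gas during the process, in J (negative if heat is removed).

10600 J

V₁ = nRT₁/P₁ = 3.75×8.314×275/452 = 19.0 L.
Isothermal: T stays 275 K; PV = const ⇒ V₂ = 65.4 L, P₂ = 131 kPa.
ΔU = 0 (ideal gas, T constant).
W = nRT ln(V₂/V₁) = 3.75×8.314×275×ln(3.45) = 10600 J.
Q = ΔU + W = 10600 J.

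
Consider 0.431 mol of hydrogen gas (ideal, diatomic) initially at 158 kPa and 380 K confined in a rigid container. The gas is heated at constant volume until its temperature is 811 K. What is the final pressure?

337 kPa

V₁ = nRT₁/P₁ = 0.431×8.314×380/158 = 8.62 L.
Isochoric: V stays 8.62 L; P/T = const ⇒ T₂ = 811 K, P₂ = 337 kPa.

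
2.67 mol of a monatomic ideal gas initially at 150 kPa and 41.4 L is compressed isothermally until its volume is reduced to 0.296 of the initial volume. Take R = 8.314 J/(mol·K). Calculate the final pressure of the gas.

T₁ = P₁V₁/(nR) = 150×41.4/(2.67×8.314) = 280 K.
Isothermal: T stays 280 K; PV = const ⇒ V₂ = 12.3 L, P₂ = 507 kPa.

507 kPa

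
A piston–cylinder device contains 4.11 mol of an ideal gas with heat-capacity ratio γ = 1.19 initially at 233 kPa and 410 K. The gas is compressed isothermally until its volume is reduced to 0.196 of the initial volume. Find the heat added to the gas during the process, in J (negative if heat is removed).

V₁ = nRT₁/P₁ = 4.11×8.314×410/233 = 60.1 L.
Isothermal: T stays 410 K; PV = const ⇒ V₂ = 11.8 L, P₂ = 1190 kPa.
ΔU = 0 (ideal gas, T constant).
W = nRT ln(V₂/V₁) = 4.11×8.314×410×ln(0.196) = -22800 J.
Q = ΔU + W = -22800 J.

-22800 J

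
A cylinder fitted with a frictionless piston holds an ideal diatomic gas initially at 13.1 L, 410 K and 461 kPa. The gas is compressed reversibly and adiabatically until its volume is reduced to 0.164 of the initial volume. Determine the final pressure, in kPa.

Adiabatic: TV^(γ−1) = const ⇒ T₂ = 410×(6.10)^0.400 = 845 K; PV^γ = const ⇒ P₂ = 5790 kPa.

5790 kPa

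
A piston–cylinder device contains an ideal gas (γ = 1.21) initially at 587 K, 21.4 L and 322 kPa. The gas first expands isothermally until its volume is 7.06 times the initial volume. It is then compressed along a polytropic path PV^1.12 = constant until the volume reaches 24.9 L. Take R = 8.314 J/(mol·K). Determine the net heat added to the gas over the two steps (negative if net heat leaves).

n = P₁V₁/(RT₁) = 322×21.4/(8.314×587) = 1.41 mol.
Step 1 — Isothermal: T stays 587 K; PV = const ⇒ V₂ = 151 L, P₂ = 45.6 kPa.
ΔU = 0 (ideal gas, T constant).
W = nRT ln(V₂/V₁) = 1.41×8.314×587×ln(7.06) = 13500 J.
Q = ΔU + W = 13500 J.
State after step 1: P = 45.6 kPa, V = 151 L, T = 587 K.
Step 2 — Polytropic n=1.12: T₂ = T₁(V₁/V₂)^(n−1) = 587×(6.07)^0.12 = 729 K; P₂ = P₁(V₁/V₂)^n = 344 kPa.
W = (P₁V₁−P₂V₂)/(n−1) = (45.6×151−344×24.9)/0.12 = -13900 J.
ΔU = nCvΔT = 1.41×39.6×(729−587) = 7930 J.
Q = ΔU + W = -5940 J.
Net over both steps: W = -403 J, Q = 7520 J, ΔU = 7930 J.

7520 J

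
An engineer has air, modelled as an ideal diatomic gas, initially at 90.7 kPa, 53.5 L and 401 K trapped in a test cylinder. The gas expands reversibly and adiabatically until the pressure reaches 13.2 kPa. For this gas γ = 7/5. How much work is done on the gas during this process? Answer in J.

n = P₁V₁/(RT₁) = 90.7×53.5/(8.314×401) = 1.46 mol.
Adiabatic: T₂/T₁ = (P₂/P₁)^((γ−1)/γ) ⇒ T₂ = 401×(0.146)^0.286 = 231 K; V₂ = 212 L.
ΔU = nCvΔT = 1.46×20.8×(231−401) = -5140 J.
Q = 0 for an adiabatic process, so W = −ΔU = 5140 J.
Work done on the gas = −W_by = -5140 J.

-5140 J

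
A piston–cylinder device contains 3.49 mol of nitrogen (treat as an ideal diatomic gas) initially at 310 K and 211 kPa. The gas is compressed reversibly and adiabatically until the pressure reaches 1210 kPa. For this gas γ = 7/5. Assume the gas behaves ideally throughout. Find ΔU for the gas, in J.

14600 J

V₁ = nRT₁/P₁ = 3.49×8.314×310/211 = 42.6 L.
Adiabatic: T₂/T₁ = (P₂/P₁)^((γ−1)/γ) ⇒ T₂ = 310×(5.73)^0.286 = 511 K; V₂ = 12.2 L.
For an ideal gas ΔU = nCvΔT with Cv = (5/2)R = 20.8 J/(mol·K).
ΔU = 3.49×20.8×(511−310) = 14600 J.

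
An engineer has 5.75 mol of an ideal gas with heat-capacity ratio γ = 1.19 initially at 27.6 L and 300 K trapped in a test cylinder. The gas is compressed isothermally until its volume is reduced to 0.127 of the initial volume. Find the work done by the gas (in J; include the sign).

-29600 J

P₁ = nRT₁/V₁ = 5.75×8.314×300/27.6 = 520 kPa.
Isothermal: T stays 300 K; PV = const ⇒ V₂ = 3.51 L, P₂ = 4090 kPa.
W = nRT ln(V₂/V₁) = 5.75×8.314×300×ln(0.127) = -29600 J.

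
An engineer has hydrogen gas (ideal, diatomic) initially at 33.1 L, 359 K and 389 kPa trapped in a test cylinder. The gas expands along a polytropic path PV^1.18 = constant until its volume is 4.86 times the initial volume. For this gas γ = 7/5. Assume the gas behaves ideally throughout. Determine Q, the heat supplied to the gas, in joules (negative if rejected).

9740 J

n = P₁V₁/(RT₁) = 389×33.1/(8.314×359) = 4.31 mol.
Polytropic n=1.18: T₂ = T₁(V₁/V₂)^(n−1) = 359×(0.206)^0.18 = 270 K; P₂ = P₁(V₁/V₂)^n = 60.2 kPa.
W = (P₁V₁−P₂V₂)/(n−1) = (389×33.1−60.2×161)/0.18 = 17700 J.
ΔU = nCvΔT = 4.31×20.8×(270−359) = -7970 J.
Q = ΔU + W = 9740 J.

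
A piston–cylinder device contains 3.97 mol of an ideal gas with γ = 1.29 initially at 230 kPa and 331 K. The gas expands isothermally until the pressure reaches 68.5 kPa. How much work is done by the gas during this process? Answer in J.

13200 J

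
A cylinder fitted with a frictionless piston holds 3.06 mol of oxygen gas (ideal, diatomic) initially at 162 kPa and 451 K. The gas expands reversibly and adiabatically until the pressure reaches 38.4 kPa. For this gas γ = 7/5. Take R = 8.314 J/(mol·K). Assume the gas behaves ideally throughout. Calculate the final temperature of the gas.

299 K

V₁ = nRT₁/P₁ = 3.06×8.314×451/162 = 70.8 L.
Adiabatic: T₂/T₁ = (P₂/P₁)^((γ−1)/γ) ⇒ T₂ = 451×(0.237)^0.286 = 299 K; V₂ = 198 L.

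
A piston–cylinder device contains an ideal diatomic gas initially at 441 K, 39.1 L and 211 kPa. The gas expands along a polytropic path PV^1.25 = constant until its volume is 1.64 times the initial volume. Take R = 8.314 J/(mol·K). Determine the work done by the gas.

3840 J

n = P₁V₁/(RT₁) = 211×39.1/(8.314×441) = 2.25 mol.
Polytropic n=1.25: T₂ = T₁(V₁/V₂)^(n−1) = 441×(0.610)^0.25 = 390 K; P₂ = P₁(V₁/V₂)^n = 114 kPa.
W = (P₁V₁−P₂V₂)/(n−1) = (211×39.1−114×64.1)/0.25 = 3840 J.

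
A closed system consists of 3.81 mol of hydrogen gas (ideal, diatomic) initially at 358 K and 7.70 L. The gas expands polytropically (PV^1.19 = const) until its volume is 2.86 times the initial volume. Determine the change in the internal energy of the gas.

-5130 J

P₁ = nRT₁/V₁ = 3.81×8.314×358/7.70 = 1470 kPa.
Polytropic n=1.19: T₂ = T₁(V₁/V₂)^(n−1) = 358×(0.350)^0.19 = 293 K; P₂ = P₁(V₁/V₂)^n = 422 kPa.
For an ideal gas ΔU = nCvΔT with Cv = (5/2)R = 20.8 J/(mol·K).
ΔU = 3.81×20.8×(293−358) = -5130 J.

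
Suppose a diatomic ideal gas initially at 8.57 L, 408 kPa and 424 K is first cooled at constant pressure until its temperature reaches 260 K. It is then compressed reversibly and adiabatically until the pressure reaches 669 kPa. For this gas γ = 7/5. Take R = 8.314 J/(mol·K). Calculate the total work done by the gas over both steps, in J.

n = P₁V₁/(RT₁) = 408×8.57/(8.314×424) = 0.992 mol.
Step 1 — Isobaric: P stays 408 kPa; V/T = const ⇒ T₂ = 260 K, V₂ = 5.26 L.
W = PΔV = 408×(5.26−8.57) kPa·L = -1350 J.
ΔU = nCvΔT = 0.992×20.8×(260−424) = -3380 J.
Q = ΔU + W = nCpΔT = -4730 J.
State after step 1: P = 408 kPa, V = 5.26 L, T = 260 K.
Step 2 — Adiabatic: T₂/T₁ = (P₂/P₁)^((γ−1)/γ) ⇒ T₂ = 260×(1.64)^0.286 = 299 K; V₂ = 3.69 L.
ΔU = nCvΔT = 0.992×20.8×(299−260) = 813 J.
Q = 0 for an adiabatic process, so W = −ΔU = -813 J.
Net over both steps: W = -2170 J, Q = -4730 J, ΔU = -2570 J.

-2170 J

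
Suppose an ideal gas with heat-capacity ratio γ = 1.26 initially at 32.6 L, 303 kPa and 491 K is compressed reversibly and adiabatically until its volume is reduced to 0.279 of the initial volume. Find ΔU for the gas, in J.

15000 J

n = P₁V₁/(RT₁) = 303×32.6/(8.314×491) = 2.42 mol.
Adiabatic: TV^(γ−1) = const ⇒ T₂ = 491×(3.58)^0.260 = 684 K; PV^γ = const ⇒ P₂ = 1510 kPa.
For an ideal gas ΔU = nCvΔT with Cv = R/(γ−1) = 32.0 J/(mol·K).
ΔU = 2.42×32.0×(684−491) = 15000 J.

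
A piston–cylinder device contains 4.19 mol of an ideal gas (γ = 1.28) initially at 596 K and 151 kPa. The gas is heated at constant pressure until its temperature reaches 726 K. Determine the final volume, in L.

V₁ = nRT₁/P₁ = 4.19×8.314×596/151 = 137 L.
Isobaric: P stays 151 kPa; V/T = const ⇒ T₂ = 726 K, V₂ = 167 L.

167 L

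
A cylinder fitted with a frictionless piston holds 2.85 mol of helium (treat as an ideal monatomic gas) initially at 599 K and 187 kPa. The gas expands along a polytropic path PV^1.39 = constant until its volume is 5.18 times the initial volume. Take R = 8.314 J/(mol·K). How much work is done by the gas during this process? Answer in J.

17200 J

V₁ = nRT₁/P₁ = 2.85×8.314×599/187 = 75.9 L.
Polytropic n=1.39: T₂ = T₁(V₁/V₂)^(n−1) = 599×(0.193)^0.39 = 315 K; P₂ = P₁(V₁/V₂)^n = 19.0 kPa.
W = (P₁V₁−P₂V₂)/(n−1) = (187×75.9−19.0×393)/0.39 = 17200 J.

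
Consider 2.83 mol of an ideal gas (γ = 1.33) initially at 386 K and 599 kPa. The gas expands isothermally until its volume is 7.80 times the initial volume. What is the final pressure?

V₁ = nRT₁/P₁ = 2.83×8.314×386/599 = 15.2 L.
Isothermal: T stays 386 K; PV = const ⇒ V₂ = 118 L, P₂ = 76.8 kPa.

76.8 kPa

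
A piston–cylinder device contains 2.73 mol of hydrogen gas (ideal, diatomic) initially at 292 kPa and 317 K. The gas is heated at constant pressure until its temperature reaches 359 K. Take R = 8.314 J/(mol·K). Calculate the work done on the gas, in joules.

V₁ = nRT₁/P₁ = 2.73×8.314×317/292 = 24.6 L.
Isobaric: P stays 292 kPa; V/T = const ⇒ T₂ = 359 K, V₂ = 27.9 L.
W = PΔV = 292×(27.9−24.6) kPa·L = 953 J.
Work done on the gas = −W_by = -953 J.

-953 J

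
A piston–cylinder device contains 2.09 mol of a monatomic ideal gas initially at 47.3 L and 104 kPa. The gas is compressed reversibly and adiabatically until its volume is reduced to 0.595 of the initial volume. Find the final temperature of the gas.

400 K

T₁ = P₁V₁/(nR) = 104×47.3/(2.09×8.314) = 283 K.
Adiabatic: TV^(γ−1) = const ⇒ T₂ = 283×(1.68)^0.667 = 400 K; PV^γ = const ⇒ P₂ = 247 kPa.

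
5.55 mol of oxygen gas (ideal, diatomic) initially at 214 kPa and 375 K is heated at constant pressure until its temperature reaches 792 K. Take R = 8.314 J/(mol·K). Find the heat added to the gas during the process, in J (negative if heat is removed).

67300 J

V₁ = nRT₁/P₁ = 5.55×8.314×375/214 = 80.9 L.
Isobaric: P stays 214 kPa; V/T = const ⇒ T₂ = 792 K, V₂ = 171 L.
W = PΔV = 214×(171−80.9) kPa·L = 19200 J.
ΔU = nCvΔT = 5.55×20.8×(792−375) = 48100 J.
Q = ΔU + W = nCpΔT = 67300 J.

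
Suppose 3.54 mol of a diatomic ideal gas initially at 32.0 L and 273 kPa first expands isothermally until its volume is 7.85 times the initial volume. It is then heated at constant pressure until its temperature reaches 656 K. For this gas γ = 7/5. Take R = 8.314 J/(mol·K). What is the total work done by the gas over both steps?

28600 J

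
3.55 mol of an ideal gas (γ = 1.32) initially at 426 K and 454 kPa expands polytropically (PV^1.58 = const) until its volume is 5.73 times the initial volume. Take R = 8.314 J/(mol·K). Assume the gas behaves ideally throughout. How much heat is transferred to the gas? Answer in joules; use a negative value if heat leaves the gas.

-11200 J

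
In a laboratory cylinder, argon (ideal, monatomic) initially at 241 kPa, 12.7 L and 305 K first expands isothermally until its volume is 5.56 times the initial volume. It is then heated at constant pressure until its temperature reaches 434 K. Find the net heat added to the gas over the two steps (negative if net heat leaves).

n = P₁V₁/(RT₁) = 241×12.7/(8.314×305) = 1.21 mol.
Step 1 — Isothermal: T stays 305 K; PV = const ⇒ V₂ = 70.6 L, P₂ = 43.3 kPa.
ΔU = 0 (ideal gas, T constant).
W = nRT ln(V₂/V₁) = 1.21×8.314×305×ln(5.56) = 5250 J.
Q = ΔU + W = 5250 J.
State after step 1: P = 43.3 kPa, V = 70.6 L, T = 305 K.
Step 2 — Isobaric: P stays 43.3 kPa; V/T = const ⇒ T₂ = 434 K, V₂ = 100 L.
W = PΔV = 43.3×(100−70.6) kPa·L = 1290 J.
ΔU = nCvΔT = 1.21×12.5×(434−305) = 1940 J.
Q = ΔU + W = nCpΔT = 3240 J.
Net over both steps: W = 6550 J, Q = 8490 J, ΔU = 1940 J.

8490 J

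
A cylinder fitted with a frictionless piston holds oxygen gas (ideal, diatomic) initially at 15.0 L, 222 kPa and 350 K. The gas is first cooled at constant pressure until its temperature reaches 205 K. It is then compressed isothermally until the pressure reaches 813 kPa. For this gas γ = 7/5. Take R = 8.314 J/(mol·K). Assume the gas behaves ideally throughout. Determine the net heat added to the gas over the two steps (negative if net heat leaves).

-7360 J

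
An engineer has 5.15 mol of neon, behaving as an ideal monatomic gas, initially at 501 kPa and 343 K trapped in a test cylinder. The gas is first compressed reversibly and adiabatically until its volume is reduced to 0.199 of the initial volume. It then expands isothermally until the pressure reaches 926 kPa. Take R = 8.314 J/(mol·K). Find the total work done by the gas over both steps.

46900 J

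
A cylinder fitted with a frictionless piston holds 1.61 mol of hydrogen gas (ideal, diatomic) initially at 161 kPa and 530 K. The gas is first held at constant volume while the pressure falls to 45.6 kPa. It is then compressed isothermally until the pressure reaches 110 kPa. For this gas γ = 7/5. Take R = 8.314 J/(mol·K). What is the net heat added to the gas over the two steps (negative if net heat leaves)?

V₁ = nRT₁/P₁ = 1.61×8.314×530/161 = 44.1 L.
Step 1 — Isochoric: V stays 44.1 L; P/T = const ⇒ T₂ = 150 K, P₂ = 45.6 kPa.
W = 0 (no volume change).
ΔU = nCvΔT = 1.61×20.8×(150−530) = -12700 J.
Q = ΔU = -12700 J.
State after step 1: P = 45.6 kPa, V = 44.1 L, T = 150 K.
Step 2 — Isothermal: T stays 150 K; PV = const ⇒ V₂ = 18.3 L, P₂ = 110 kPa.
ΔU = 0 (ideal gas, T constant).
W = nRT ln(V₂/V₁) = 1.61×8.314×150×ln(0.415) = -1770 J.
Q = ΔU + W = -1770 J.
Net over both steps: W = -1770 J, Q = -14500 J, ΔU = -12700 J.

-14500 J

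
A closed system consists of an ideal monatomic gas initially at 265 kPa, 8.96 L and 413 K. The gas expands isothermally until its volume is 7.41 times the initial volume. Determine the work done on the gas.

-4760 J

n = P₁V₁/(RT₁) = 265×8.96/(8.314×413) = 0.692 mol.
Isothermal: T stays 413 K; PV = const ⇒ V₂ = 66.4 L, P₂ = 35.8 kPa.
W = nRT ln(V₂/V₁) = 0.692×8.314×413×ln(7.41) = 4760 J.
Work done on the gas = −W_by = -4760 J.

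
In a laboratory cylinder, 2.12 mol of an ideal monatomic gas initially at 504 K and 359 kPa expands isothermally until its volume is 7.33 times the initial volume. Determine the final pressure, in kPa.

V₁ = nRT₁/P₁ = 2.12×8.314×504/359 = 24.7 L.
Isothermal: T stays 504 K; PV = const ⇒ V₂ = 181 L, P₂ = 49.0 kPa.

49.0 kPa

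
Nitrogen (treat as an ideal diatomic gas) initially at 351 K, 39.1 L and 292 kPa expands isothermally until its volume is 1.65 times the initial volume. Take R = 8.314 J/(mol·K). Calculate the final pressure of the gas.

177 kPa

Isothermal: T stays 351 K; PV = const ⇒ V₂ = 64.5 L, P₂ = 177 kPa.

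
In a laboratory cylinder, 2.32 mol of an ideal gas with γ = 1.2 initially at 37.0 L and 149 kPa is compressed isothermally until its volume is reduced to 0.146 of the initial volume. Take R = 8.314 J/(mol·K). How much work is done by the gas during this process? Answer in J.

T₁ = P₁V₁/(nR) = 149×37.0/(2.32×8.314) = 286 K.
Isothermal: T stays 286 K; PV = const ⇒ V₂ = 5.40 L, P₂ = 1020 kPa.
W = nRT ln(V₂/V₁) = 2.32×8.314×286×ln(0.146) = -10600 J.

-10600 J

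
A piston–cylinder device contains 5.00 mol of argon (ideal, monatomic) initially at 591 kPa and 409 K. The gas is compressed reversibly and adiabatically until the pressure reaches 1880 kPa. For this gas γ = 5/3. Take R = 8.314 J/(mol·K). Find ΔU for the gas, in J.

V₁ = nRT₁/P₁ = 5.00×8.314×409/591 = 28.8 L.
Adiabatic: T₂/T₁ = (P₂/P₁)^((γ−1)/γ) ⇒ T₂ = 409×(3.18)^0.400 = 650 K; V₂ = 14.4 L.
For an ideal gas ΔU = nCvΔT with Cv = (3/2)R = 12.5 J/(mol·K).
ΔU = 5.00×12.5×(650−409) = 15000 J.

15000 J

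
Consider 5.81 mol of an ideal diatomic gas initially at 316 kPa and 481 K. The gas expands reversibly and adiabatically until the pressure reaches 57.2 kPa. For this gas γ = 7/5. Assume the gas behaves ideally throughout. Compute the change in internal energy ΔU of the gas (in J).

-22400 J

V₁ = nRT₁/P₁ = 5.81×8.314×481/316 = 73.5 L.
Adiabatic: T₂/T₁ = (P₂/P₁)^((γ−1)/γ) ⇒ T₂ = 481×(0.181)^0.286 = 295 K; V₂ = 249 L.
For an ideal gas ΔU = nCvΔT with Cv = (5/2)R = 20.8 J/(mol·K).
ΔU = 5.81×20.8×(295−481) = -22400 J.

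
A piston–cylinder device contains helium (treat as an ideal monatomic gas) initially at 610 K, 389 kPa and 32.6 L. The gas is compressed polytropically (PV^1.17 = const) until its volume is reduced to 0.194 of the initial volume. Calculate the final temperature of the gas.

806 K

Polytropic n=1.17: T₂ = T₁(V₁/V₂)^(n−1) = 610×(5.15)^0.17 = 806 K; P₂ = P₁(V₁/V₂)^n = 2650 kPa.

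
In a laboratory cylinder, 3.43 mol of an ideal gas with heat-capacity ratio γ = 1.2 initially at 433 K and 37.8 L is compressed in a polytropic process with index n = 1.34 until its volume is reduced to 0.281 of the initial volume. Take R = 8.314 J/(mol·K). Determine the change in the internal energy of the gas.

33300 J

P₁ = nRT₁/V₁ = 3.43×8.314×433/37.8 = 327 kPa.
Polytropic n=1.34: T₂ = T₁(V₁/V₂)^(n−1) = 433×(3.56)^0.34 = 667 K; P₂ = P₁(V₁/V₂)^n = 1790 kPa.
For an ideal gas ΔU = nCvΔT with Cv = R/(γ−1) = 41.6 J/(mol·K).
ΔU = 3.43×41.6×(667−433) = 33300 J.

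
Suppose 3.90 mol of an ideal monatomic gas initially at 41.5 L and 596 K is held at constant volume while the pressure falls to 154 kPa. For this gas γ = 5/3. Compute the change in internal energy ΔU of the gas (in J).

P₁ = nRT₁/V₁ = 3.90×8.314×596/41.5 = 466 kPa.
Isochoric: V stays 41.5 L; P/T = const ⇒ T₂ = 197 K, P₂ = 154 kPa.
For an ideal gas ΔU = nCvΔT with Cv = (3/2)R = 12.5 J/(mol·K).
ΔU = 3.90×12.5×(197−596) = -19400 J.

-19400 J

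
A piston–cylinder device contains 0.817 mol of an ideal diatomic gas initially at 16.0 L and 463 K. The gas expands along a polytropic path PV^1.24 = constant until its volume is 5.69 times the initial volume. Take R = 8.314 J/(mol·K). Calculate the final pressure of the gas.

P₁ = nRT₁/V₁ = 0.817×8.314×463/16.0 = 197 kPa.
Polytropic n=1.24: T₂ = T₁(V₁/V₂)^(n−1) = 463×(0.176)^0.24 = 305 K; P₂ = P₁(V₁/V₂)^n = 22.8 kPa.

22.8 kPa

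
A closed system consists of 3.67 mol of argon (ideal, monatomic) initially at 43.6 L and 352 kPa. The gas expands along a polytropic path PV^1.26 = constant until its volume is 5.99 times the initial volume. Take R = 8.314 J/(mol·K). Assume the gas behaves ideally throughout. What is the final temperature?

316 K

T₁ = P₁V₁/(nR) = 352×43.6/(3.67×8.314) = 503 K.
Polytropic n=1.26: T₂ = T₁(V₁/V₂)^(n−1) = 503×(0.167)^0.26 = 316 K; P₂ = P₁(V₁/V₂)^n = 36.9 kPa.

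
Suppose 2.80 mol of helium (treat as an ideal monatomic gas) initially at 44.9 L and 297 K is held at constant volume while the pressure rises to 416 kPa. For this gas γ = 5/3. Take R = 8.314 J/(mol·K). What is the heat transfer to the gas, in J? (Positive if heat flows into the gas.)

17600 J

P₁ = nRT₁/V₁ = 2.80×8.314×297/44.9 = 154 kPa.
Isochoric: V stays 44.9 L; P/T = const ⇒ T₂ = 802 K, P₂ = 416 kPa.
W = 0 (no volume change).
ΔU = nCvΔT = 2.80×12.5×(802−297) = 17600 J.
Q = ΔU = 17600 J.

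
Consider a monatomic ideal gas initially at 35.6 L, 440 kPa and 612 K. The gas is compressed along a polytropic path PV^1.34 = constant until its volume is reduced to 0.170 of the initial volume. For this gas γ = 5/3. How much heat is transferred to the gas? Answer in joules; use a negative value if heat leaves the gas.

-18700 J

n = P₁V₁/(RT₁) = 440×35.6/(8.314×612) = 3.08 mol.
Polytropic n=1.34: T₂ = T₁(V₁/V₂)^(n−1) = 612×(5.88)^0.34 = 1120 K; P₂ = P₁(V₁/V₂)^n = 4730 kPa.
W = (P₁V₁−P₂V₂)/(n−1) = (440×35.6−4730×6.05)/0.34 = -38100 J.
ΔU = nCvΔT = 3.08×12.5×(1120−612) = 19400 J.
Q = ΔU + W = -18700 J.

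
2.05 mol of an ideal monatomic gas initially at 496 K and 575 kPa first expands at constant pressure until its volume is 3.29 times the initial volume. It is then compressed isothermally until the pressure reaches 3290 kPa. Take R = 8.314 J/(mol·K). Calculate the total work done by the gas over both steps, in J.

-29200 J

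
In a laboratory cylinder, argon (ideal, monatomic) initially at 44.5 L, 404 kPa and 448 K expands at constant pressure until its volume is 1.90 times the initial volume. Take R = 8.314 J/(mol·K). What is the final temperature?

Isobaric: P stays 404 kPa; V/T = const ⇒ T₂ = 851 K, V₂ = 84.5 L.

851 K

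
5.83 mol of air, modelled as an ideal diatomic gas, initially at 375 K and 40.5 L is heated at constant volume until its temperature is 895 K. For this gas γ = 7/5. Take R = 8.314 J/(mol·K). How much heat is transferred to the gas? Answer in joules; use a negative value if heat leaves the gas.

63000 J

P₁ = nRT₁/V₁ = 5.83×8.314×375/40.5 = 449 kPa.
Isochoric: V stays 40.5 L; P/T = const ⇒ T₂ = 895 K, P₂ = 1070 kPa.
W = 0 (no volume change).
ΔU = nCvΔT = 5.83×20.8×(895−375) = 63000 J.
Q = ΔU = 63000 J.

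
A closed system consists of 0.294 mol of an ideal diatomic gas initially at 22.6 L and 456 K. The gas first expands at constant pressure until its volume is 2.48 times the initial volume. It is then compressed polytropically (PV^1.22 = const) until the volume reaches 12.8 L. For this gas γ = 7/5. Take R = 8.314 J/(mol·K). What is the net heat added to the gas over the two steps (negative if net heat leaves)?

3600 J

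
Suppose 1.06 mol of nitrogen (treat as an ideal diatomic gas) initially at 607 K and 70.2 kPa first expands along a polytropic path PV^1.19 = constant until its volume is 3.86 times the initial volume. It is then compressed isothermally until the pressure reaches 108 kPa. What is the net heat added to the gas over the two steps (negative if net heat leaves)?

V₁ = nRT₁/P₁ = 1.06×8.314×607/70.2 = 76.2 L.
Step 1 — Polytropic n=1.19: T₂ = T₁(V₁/V₂)^(n−1) = 607×(0.259)^0.19 = 470 K; P₂ = P₁(V₁/V₂)^n = 14.1 kPa.
W = (P₁V₁−P₂V₂)/(n−1) = (70.2×76.2−14.1×294)/0.19 = 6370 J.
ΔU = nCvΔT = 1.06×20.8×(470−607) = -3030 J.
Q = ΔU + W = 3350 J.
State after step 1: P = 14.1 kPa, V = 294 L, T = 470 K.
Step 2 — Isothermal: T stays 470 K; PV = const ⇒ V₂ = 38.3 L, P₂ = 108 kPa.
ΔU = 0 (ideal gas, T constant).
W = nRT ln(V₂/V₁) = 1.06×8.314×470×ln(0.130) = -8430 J.
Q = ΔU + W = -8430 J.
Net over both steps: W = -2060 J, Q = -5090 J, ΔU = -3030 J.

-5090 J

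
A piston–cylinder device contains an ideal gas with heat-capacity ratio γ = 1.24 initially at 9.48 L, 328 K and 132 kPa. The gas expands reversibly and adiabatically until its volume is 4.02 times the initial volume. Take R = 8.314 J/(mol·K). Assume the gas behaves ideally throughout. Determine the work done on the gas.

n = P₁V₁/(RT₁) = 132×9.48/(8.314×328) = 0.459 mol.
Adiabatic: TV^(γ−1) = const ⇒ T₂ = 328×(0.249)^0.240 = 235 K; PV^γ = const ⇒ P₂ = 23.5 kPa.
ΔU = nCvΔT = 0.459×34.6×(235−328) = -1480 J.
Q = 0 for an adiabatic process, so W = −ΔU = 1480 J.
Work done on the gas = −W_by = -1480 J.

-1480 J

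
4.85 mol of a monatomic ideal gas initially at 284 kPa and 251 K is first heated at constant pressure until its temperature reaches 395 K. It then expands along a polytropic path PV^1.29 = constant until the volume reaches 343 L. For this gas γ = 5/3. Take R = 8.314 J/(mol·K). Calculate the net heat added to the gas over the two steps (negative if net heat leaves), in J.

V₁ = nRT₁/P₁ = 4.85×8.314×251/284 = 35.6 L.
Step 1 — Isobaric: P stays 284 kPa; V/T = const ⇒ T₂ = 395 K, V₂ = 56.1 L.
W = PΔV = 284×(56.1−35.6) kPa·L = 5810 J.
ΔU = nCvΔT = 4.85×12.5×(395−251) = 8710 J.
Q = ΔU + W = nCpΔT = 14500 J.
State after step 1: P = 284 kPa, V = 56.1 L, T = 395 K.
Step 2 — Polytropic n=1.29: T₂ = T₁(V₁/V₂)^(n−1) = 395×(0.164)^0.29 = 234 K; P₂ = P₁(V₁/V₂)^n = 27.5 kPa.
W = (P₁V₁−P₂V₂)/(n−1) = (284×56.1−27.5×343)/0.29 = 22400 J.
ΔU = nCvΔT = 4.85×12.5×(234−395) = -9760 J.
Q = ΔU + W = 12700 J.
Net over both steps: W = 28200 J, Q = 27200 J, ΔU = -1050 J.

27200 J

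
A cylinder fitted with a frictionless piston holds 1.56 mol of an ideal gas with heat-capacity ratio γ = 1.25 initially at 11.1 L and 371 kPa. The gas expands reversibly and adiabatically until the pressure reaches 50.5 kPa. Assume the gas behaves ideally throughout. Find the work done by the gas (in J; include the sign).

T₁ = P₁V₁/(nR) = 371×11.1/(1.56×8.314) = 318 K.
Adiabatic: T₂/T₁ = (P₂/P₁)^((γ−1)/γ) ⇒ T₂ = 318×(0.136)^0.200 = 213 K; V₂ = 54.7 L.
ΔU = nCvΔT = 1.56×33.3×(213−318) = -5420 J.
Q = 0 for an adiabatic process, so W = −ΔU = 5420 J.

5420 J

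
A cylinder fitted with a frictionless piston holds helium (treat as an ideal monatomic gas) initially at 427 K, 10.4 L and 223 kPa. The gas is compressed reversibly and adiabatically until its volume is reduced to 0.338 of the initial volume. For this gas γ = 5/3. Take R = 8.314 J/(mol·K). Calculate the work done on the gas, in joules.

3690 J

n = P₁V₁/(RT₁) = 223×10.4/(8.314×427) = 0.653 mol.
Adiabatic: TV^(γ−1) = const ⇒ T₂ = 427×(2.96)^0.667 = 880 K; PV^γ = const ⇒ P₂ = 1360 kPa.
ΔU = nCvΔT = 0.653×12.5×(880−427) = 3690 J.
Q = 0 for an adiabatic process, so W = −ΔU = -3690 J.
Work done on the gas = −W_by = 3690 J.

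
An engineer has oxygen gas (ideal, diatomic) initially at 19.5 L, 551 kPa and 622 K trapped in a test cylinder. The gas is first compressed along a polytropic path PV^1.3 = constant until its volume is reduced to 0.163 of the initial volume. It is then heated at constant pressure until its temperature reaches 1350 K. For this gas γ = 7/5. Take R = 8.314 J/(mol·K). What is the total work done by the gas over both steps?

n = P₁V₁/(RT₁) = 551×19.5/(8.314×622) = 2.08 mol.
Step 1 — Polytropic n=1.3: T₂ = T₁(V₁/V₂)^(n−1) = 622×(6.13)^0.30 = 1070 K; P₂ = P₁(V₁/V₂)^n = 5830 kPa.
W = (P₁V₁−P₂V₂)/(n−1) = (551×19.5−5830×3.18)/0.30 = -25900 J.
ΔU = nCvΔT = 2.08×20.8×(1070−622) = 19400 J.
Q = ΔU + W = -6480 J.
State after step 1: P = 5830 kPa, V = 3.18 L, T = 1070 K.
Step 2 — Isobaric: P stays 5830 kPa; V/T = const ⇒ T₂ = 1350 K, V₂ = 4.00 L.
W = PΔV = 5830×(4.00−3.18) kPa·L = 4800 J.
ΔU = nCvΔT = 2.08×20.8×(1350−1070) = 12000 J.
Q = ΔU + W = nCpΔT = 16800 J.
Net over both steps: W = -21100 J, Q = 10300 J, ΔU = 31400 J.

-21100 J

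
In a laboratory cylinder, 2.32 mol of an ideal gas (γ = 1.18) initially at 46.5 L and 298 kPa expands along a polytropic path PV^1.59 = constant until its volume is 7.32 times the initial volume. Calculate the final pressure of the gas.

12.6 kPa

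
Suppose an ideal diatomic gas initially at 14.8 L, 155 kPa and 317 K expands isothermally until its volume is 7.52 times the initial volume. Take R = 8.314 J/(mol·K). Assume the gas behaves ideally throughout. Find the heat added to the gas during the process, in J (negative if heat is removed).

4630 J

n = P₁V₁/(RT₁) = 155×14.8/(8.314×317) = 0.870 mol.
Isothermal: T stays 317 K; PV = const ⇒ V₂ = 111 L, P₂ = 20.6 kPa.
ΔU = 0 (ideal gas, T constant).
W = nRT ln(V₂/V₁) = 0.870×8.314×317×ln(7.52) = 4630 J.
Q = ΔU + W = 4630 J.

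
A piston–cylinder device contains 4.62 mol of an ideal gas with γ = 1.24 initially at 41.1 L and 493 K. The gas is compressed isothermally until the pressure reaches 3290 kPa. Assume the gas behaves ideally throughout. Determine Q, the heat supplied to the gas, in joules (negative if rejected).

P₁ = nRT₁/V₁ = 4.62×8.314×493/41.1 = 461 kPa.
Isothermal: T stays 493 K; PV = const ⇒ V₂ = 5.76 L, P₂ = 3290 kPa.
ΔU = 0 (ideal gas, T constant).
W = nRT ln(V₂/V₁) = 4.62×8.314×493×ln(0.140) = -37200 J.
Q = ΔU + W = -37200 J.

-37200 J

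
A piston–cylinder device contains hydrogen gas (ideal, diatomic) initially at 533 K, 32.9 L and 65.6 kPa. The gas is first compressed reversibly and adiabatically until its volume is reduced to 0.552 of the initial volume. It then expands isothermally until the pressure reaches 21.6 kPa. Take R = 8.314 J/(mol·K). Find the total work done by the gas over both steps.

n = P₁V₁/(RT₁) = 65.6×32.9/(8.314×533) = 0.487 mol.
Step 1 — Adiabatic: TV^(γ−1) = const ⇒ T₂ = 533×(1.81)^0.400 = 676 K; PV^γ = const ⇒ P₂ = 151 kPa.
ΔU = nCvΔT = 0.487×20.8×(676−533) = 1450 J.
Q = 0 for an adiabatic process, so W = −ΔU = -1450 J.
State after step 1: P = 151 kPa, V = 18.2 L, T = 676 K.
Step 2 — Isothermal: T stays 676 K; PV = const ⇒ V₂ = 127 L, P₂ = 21.6 kPa.
ΔU = 0 (ideal gas, T constant).
W = nRT ln(V₂/V₁) = 0.487×8.314×676×ln(6.98) = 5320 J.
Q = ΔU + W = 5320 J.
Net over both steps: W = 3870 J, Q = 5320 J, ΔU = 1450 J.

3870 J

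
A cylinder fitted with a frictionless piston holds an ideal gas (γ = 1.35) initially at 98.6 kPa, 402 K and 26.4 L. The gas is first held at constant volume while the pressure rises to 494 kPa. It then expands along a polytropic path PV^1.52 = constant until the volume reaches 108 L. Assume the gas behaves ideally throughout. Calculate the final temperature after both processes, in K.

n = P₁V₁/(RT₁) = 98.6×26.4/(8.314×402) = 0.779 mol.
Step 1 — Isochoric: V stays 26.4 L; P/T = const ⇒ T₂ = 2010 K, P₂ = 494 kPa.
W = 0 (no volume change).
ΔU = nCvΔT = 0.779×23.8×(2010−402) = 29800 J.
Q = ΔU = 29800 J.
State after step 1: P = 494 kPa, V = 26.4 L, T = 2010 K.
Step 2 — Polytropic n=1.52: T₂ = T₁(V₁/V₂)^(n−1) = 2010×(0.244)^0.52 = 968 K; P₂ = P₁(V₁/V₂)^n = 58.0 kPa.
W = (P₁V₁−P₂V₂)/(n−1) = (494×26.4−58.0×108)/0.52 = 13000 J.
ΔU = nCvΔT = 0.779×23.8×(968−2010) = -19400 J.
Q = ΔU + W = -6330 J.
Net over both steps: W = 13000 J, Q = 23500 J, ΔU = 10500 J.

968 K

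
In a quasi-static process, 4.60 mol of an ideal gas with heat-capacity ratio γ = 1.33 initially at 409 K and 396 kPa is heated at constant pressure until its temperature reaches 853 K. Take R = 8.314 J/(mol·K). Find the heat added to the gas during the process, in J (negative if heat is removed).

68400 J

V₁ = nRT₁/P₁ = 4.60×8.314×409/396 = 39.5 L.
Isobaric: P stays 396 kPa; V/T = const ⇒ T₂ = 853 K, V₂ = 82.4 L.
W = PΔV = 396×(82.4−39.5) kPa·L = 17000 J.
ΔU = nCvΔT = 4.60×25.2×(853−409) = 51500 J.
Q = ΔU + W = nCpΔT = 68400 J.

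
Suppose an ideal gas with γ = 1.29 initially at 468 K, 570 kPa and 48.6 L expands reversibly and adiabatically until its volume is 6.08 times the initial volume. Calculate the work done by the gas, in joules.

38900 J

n = P₁V₁/(RT₁) = 570×48.6/(8.314×468) = 7.12 mol.
Adiabatic: TV^(γ−1) = const ⇒ T₂ = 468×(0.164)^0.290 = 277 K; PV^γ = const ⇒ P₂ = 55.5 kPa.
ΔU = nCvΔT = 7.12×28.7×(277−468) = -38900 J.
Q = 0 for an adiabatic process, so W = −ΔU = 38900 J.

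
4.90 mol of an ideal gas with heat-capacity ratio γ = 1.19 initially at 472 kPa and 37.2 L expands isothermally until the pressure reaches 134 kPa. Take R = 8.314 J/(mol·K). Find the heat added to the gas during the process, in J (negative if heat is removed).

T₁ = P₁V₁/(nR) = 472×37.2/(4.90×8.314) = 431 K.
Isothermal: T stays 431 K; PV = const ⇒ V₂ = 131 L, P₂ = 134 kPa.
ΔU = 0 (ideal gas, T constant).
W = nRT ln(V₂/V₁) = 4.90×8.314×431×ln(3.52) = 22100 J.
Q = ΔU + W = 22100 J.

22100 J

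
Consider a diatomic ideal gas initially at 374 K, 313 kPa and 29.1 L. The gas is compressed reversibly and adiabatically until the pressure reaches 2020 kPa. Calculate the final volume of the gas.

Adiabatic: T₂/T₁ = (P₂/P₁)^((γ−1)/γ) ⇒ T₂ = 374×(6.45)^0.286 = 637 K; V₂ = 7.68 L.

7.68 L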